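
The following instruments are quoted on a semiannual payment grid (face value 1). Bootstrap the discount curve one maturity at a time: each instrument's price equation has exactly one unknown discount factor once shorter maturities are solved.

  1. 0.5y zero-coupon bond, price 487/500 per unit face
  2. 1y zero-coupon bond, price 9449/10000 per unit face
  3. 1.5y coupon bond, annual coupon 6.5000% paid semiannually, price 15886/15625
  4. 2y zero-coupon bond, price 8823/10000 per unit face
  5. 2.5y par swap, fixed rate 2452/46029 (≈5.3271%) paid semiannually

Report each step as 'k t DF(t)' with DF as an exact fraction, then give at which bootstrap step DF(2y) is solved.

1 1/2 487/500
2 1 9449/10000
3 3/2 9243/10000
4 2 8823/10000
5 5/2 4387/5000
DF(2y) is solved at step 4

step 1 [0.5y] zero: DF = P = 487/500 ≈ 0.974000
step 2 [1y] zero: DF = P = 9449/10000 ≈ 0.944900
step 3 [1.5y] bond c/2=13/400: DF=(15886/15625 − 13/400·(0.974000+0.944900))/(1+13/400) = 9243/10000 ≈ 0.924300
step 4 [2y] zero: DF = P = 8823/10000 ≈ 0.882300
step 5 [2.5y] swap r/2=1226/46029: DF=(1 − 1226/46029·(0.974000+0.944900+0.924300+0.882300))/(1+1226/46029) = 4387/5000 ≈ 0.877400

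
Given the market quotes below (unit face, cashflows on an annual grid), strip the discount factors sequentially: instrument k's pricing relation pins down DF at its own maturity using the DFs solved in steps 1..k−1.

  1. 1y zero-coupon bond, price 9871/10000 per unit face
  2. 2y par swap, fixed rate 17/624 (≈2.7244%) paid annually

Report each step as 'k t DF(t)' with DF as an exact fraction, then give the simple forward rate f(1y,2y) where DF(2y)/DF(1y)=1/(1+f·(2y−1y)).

step 1 [1y] zero: DF = P = 9871/10000 ≈ 0.987100
step 2 [2y] swap r/1=17/624: DF=(1 − 17/624·(0.987100))/(1+17/624) = 9473/10000 ≈ 0.947300

1 1 9871/10000
2 2 9473/10000
f(1y,2y) = ((9871/10000)/(9473/10000) − 1)/(1) = 398/9473 ≈ 4.2014%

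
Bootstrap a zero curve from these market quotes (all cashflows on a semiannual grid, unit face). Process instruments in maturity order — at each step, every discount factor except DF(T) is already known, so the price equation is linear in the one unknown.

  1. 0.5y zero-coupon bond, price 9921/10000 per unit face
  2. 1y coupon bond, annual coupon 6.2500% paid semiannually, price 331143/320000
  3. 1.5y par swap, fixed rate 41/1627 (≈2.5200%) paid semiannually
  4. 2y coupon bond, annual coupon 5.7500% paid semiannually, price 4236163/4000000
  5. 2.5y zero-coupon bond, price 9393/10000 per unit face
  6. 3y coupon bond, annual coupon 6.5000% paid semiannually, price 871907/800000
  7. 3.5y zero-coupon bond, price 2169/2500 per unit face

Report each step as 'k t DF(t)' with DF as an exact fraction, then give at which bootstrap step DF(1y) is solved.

step 1 [0.5y] zero: DF = P = 9921/10000 ≈ 0.992100
step 2 [1y] bond c/2=1/32: DF=(331143/320000 − 1/32·(0.992100))/(1+1/32) = 4867/5000 ≈ 0.973400
step 3 [1.5y] swap r/2=41/3254: DF=(1 − 41/3254·(0.992100+0.973400))/(1+41/3254) = 9631/10000 ≈ 0.963100
step 4 [2y] bond c/2=23/800: DF=(4236163/4000000 − 23/800·(0.992100+0.973400+0.963100))/(1+23/800) = 2369/2500 ≈ 0.947600
step 5 [2.5y] zero: DF = P = 9393/10000 ≈ 0.939300
step 6 [3y] bond c/2=13/400: DF=(871907/800000 − 13/400·(0.992100+0.973400+0.963100+0.947600+0.939300))/(1+13/400) = 113/125 ≈ 0.904000
step 7 [3.5y] zero: DF = P = 2169/2500 ≈ 0.867600

1 1/2 9921/10000
2 1 4867/5000
3 3/2 9631/10000
4 2 2369/2500
5 5/2 9393/10000
6 3 113/125
7 7/2 2169/2500
DF(1y) is solved at step 2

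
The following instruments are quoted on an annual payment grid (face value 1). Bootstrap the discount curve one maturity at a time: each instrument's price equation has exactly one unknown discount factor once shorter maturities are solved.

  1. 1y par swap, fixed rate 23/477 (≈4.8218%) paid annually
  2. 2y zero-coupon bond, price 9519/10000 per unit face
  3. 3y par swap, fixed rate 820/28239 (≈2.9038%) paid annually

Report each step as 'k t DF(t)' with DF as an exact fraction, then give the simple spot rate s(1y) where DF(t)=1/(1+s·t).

step 1 [1y] swap r/1=23/477: DF=(1 − 23/477·(0))/(1+23/477) = 477/500 ≈ 0.954000
step 2 [2y] zero: DF = P = 9519/10000 ≈ 0.951900
step 3 [3y] swap r/1=820/28239: DF=(1 − 820/28239·(0.954000+0.951900))/(1+820/28239) = 459/500 ≈ 0.918000

1 1 477/500
2 2 9519/10000
3 3 459/500
s(1y) = (1/(477/500) − 1)/(1) = 23/477 ≈ 4.8218%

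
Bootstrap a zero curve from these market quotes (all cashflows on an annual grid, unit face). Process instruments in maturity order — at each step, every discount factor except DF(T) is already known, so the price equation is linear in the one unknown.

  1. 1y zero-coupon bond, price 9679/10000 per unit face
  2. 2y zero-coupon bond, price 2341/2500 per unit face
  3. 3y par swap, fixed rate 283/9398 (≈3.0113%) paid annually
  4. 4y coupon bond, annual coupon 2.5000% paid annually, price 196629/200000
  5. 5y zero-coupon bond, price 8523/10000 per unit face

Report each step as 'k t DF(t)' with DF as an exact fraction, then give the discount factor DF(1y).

1 1 9679/10000
2 2 2341/2500
3 3 9151/10000
4 4 1113/1250
5 5 8523/10000
DF(1y) = 9679/10000 ≈ 0.967900

step 1 [1y] zero: DF = P = 9679/10000 ≈ 0.967900
step 2 [2y] zero: DF = P = 2341/2500 ≈ 0.936400
step 3 [3y] swap r/1=283/9398: DF=(1 − 283/9398·(0.967900+0.936400))/(1+283/9398) = 9151/10000 ≈ 0.915100
step 4 [4y] bond c/1=1/40: DF=(196629/200000 − 1/40·(0.967900+0.936400+0.915100))/(1+1/40) = 1113/1250 ≈ 0.890400
step 5 [5y] zero: DF = P = 8523/10000 ≈ 0.852300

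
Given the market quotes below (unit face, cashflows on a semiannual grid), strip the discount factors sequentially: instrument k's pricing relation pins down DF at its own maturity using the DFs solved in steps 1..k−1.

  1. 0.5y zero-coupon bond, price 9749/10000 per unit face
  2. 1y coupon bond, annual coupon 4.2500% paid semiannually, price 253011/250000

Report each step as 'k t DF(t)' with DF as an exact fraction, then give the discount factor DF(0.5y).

1 1/2 9749/10000
2 1 9707/10000
DF(0.5y) = 9749/10000 ≈ 0.974900

step 1 [0.5y] zero: DF = P = 9749/10000 ≈ 0.974900
step 2 [1y] bond c/2=17/800: DF=(253011/250000 − 17/800·(0.974900))/(1+17/800) = 9707/10000 ≈ 0.970700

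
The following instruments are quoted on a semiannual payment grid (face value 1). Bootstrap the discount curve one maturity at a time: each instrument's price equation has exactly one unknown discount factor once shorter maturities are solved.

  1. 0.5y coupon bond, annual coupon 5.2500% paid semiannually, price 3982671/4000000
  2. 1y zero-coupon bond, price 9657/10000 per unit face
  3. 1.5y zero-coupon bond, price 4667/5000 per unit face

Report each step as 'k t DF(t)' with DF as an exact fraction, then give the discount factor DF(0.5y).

step 1 [0.5y] bond c/2=21/800: DF=(3982671/4000000 − 21/800·(0))/(1+21/800) = 4851/5000 ≈ 0.970200
step 2 [1y] zero: DF = P = 9657/10000 ≈ 0.965700
step 3 [1.5y] zero: DF = P = 4667/5000 ≈ 0.933400

1 1/2 4851/5000
2 1 9657/10000
3 3/2 4667/5000
DF(0.5y) = 4851/5000 ≈ 0.970200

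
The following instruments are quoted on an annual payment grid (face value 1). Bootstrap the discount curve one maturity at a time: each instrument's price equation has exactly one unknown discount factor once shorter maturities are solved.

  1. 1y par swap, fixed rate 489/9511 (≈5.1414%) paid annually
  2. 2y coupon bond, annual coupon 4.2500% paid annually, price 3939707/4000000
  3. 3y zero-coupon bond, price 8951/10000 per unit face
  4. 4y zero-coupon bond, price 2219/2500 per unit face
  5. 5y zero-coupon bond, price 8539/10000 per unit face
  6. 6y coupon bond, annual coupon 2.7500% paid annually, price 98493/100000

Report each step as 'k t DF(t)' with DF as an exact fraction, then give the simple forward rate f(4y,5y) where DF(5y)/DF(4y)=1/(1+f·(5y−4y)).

step 1 [1y] swap r/1=489/9511: DF=(1 − 489/9511·(0))/(1+489/9511) = 9511/10000 ≈ 0.951100
step 2 [2y] bond c/1=17/400: DF=(3939707/4000000 − 17/400·(0.951100))/(1+17/400) = 453/500 ≈ 0.906000
step 3 [3y] zero: DF = P = 8951/10000 ≈ 0.895100
step 4 [4y] zero: DF = P = 2219/2500 ≈ 0.887600
step 5 [5y] zero: DF = P = 8539/10000 ≈ 0.853900
step 6 [6y] bond c/1=11/400: DF=(98493/100000 − 11/400·(0.951100+0.906000+0.895100+0.887600+0.853900))/(1+11/400) = 8383/10000 ≈ 0.838300

1 1 9511/10000
2 2 453/500
3 3 8951/10000
4 4 2219/2500
5 5 8539/10000
6 6 8383/10000
f(4y,5y) = ((2219/2500)/(8539/10000) − 1)/(1) = 337/8539 ≈ 3.9466%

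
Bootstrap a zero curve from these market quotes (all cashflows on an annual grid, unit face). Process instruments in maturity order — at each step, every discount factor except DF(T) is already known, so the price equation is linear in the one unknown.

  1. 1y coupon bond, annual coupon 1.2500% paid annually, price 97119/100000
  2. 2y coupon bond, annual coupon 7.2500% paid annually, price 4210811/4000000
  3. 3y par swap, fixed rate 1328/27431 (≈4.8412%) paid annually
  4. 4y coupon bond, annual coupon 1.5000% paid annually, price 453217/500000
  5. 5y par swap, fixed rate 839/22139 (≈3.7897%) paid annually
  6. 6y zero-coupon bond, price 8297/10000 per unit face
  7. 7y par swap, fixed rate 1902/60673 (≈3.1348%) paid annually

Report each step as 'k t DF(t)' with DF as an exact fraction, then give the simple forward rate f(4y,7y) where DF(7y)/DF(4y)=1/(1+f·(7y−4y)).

step 1 [1y] bond c/1=1/80: DF=(97119/100000 − 1/80·(0))/(1+1/80) = 1199/1250 ≈ 0.959200
step 2 [2y] bond c/1=29/400: DF=(4210811/4000000 − 29/400·(0.959200))/(1+29/400) = 9167/10000 ≈ 0.916700
step 3 [3y] swap r/1=1328/27431: DF=(1 − 1328/27431·(0.959200+0.916700))/(1+1328/27431) = 542/625 ≈ 0.867200
step 4 [4y] bond c/1=3/200: DF=(453217/500000 − 3/200·(0.959200+0.916700+0.867200))/(1+3/200) = 341/400 ≈ 0.852500
step 5 [5y] swap r/1=839/22139: DF=(1 − 839/22139·(0.959200+0.916700+0.867200+0.852500))/(1+839/22139) = 4161/5000 ≈ 0.832200
step 6 [6y] zero: DF = P = 8297/10000 ≈ 0.829700
step 7 [7y] swap r/1=1902/60673: DF=(1 − 1902/60673·(0.959200+0.916700+0.867200+0.852500+0.832200+0.829700))/(1+1902/60673) = 4049/5000 ≈ 0.809800

1 1 1199/1250
2 2 9167/10000
3 3 542/625
4 4 341/400
5 5 4161/5000
6 6 8297/10000
7 7 4049/5000
f(4y,7y) = ((341/400)/(4049/5000) − 1)/(3) = 427/24294 ≈ 1.7576%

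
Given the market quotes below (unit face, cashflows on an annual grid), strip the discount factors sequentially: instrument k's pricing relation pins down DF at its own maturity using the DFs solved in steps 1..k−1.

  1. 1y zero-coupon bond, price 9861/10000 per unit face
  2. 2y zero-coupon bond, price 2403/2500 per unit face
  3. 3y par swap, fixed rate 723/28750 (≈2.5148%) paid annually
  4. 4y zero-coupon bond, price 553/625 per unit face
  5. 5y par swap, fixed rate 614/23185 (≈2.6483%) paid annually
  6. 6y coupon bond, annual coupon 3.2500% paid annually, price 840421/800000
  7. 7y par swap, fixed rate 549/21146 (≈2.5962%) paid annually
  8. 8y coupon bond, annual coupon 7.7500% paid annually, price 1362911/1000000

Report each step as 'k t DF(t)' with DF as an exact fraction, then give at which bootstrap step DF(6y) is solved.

step 1 [1y] zero: DF = P = 9861/10000 ≈ 0.986100
step 2 [2y] zero: DF = P = 2403/2500 ≈ 0.961200
step 3 [3y] swap r/1=723/28750: DF=(1 − 723/28750·(0.986100+0.961200))/(1+723/28750) = 9277/10000 ≈ 0.927700
step 4 [4y] zero: DF = P = 553/625 ≈ 0.884800
step 5 [5y] swap r/1=614/23185: DF=(1 − 614/23185·(0.986100+0.961200+0.927700+0.884800))/(1+614/23185) = 2193/2500 ≈ 0.877200
step 6 [6y] bond c/1=13/400: DF=(840421/800000 − 13/400·(0.986100+0.961200+0.927700+0.884800+0.877200))/(1+13/400) = 1743/2000 ≈ 0.871500
step 7 [7y] swap r/1=549/21146: DF=(1 − 549/21146·(0.986100+0.961200+0.927700+0.884800+0.877200+0.871500))/(1+549/21146) = 8353/10000 ≈ 0.835300
step 8 [8y] bond c/1=31/400: DF=(1362911/1000000 − 31/400·(0.986100+0.961200+0.927700+0.884800+0.877200+0.871500+0.835300))/(1+31/400) = 4043/5000 ≈ 0.808600

1 1 9861/10000
2 2 2403/2500
3 3 9277/10000
4 4 553/625
5 5 2193/2500
6 6 1743/2000
7 7 8353/10000
8 8 4043/5000
DF(6y) is solved at step 6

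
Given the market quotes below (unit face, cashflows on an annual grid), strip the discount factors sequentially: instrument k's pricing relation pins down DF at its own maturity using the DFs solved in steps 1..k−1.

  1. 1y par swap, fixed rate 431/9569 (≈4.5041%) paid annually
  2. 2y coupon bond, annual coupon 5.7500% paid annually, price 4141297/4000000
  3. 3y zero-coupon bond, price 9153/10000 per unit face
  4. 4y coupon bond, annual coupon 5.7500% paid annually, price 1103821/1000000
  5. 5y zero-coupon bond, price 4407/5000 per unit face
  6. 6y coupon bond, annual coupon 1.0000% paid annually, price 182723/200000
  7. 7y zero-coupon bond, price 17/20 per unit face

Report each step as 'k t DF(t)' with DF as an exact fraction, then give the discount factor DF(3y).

step 1 [1y] swap r/1=431/9569: DF=(1 − 431/9569·(0))/(1+431/9569) = 9569/10000 ≈ 0.956900
step 2 [2y] bond c/1=23/400: DF=(4141297/4000000 − 23/400·(0.956900))/(1+23/400) = 927/1000 ≈ 0.927000
step 3 [3y] zero: DF = P = 9153/10000 ≈ 0.915300
step 4 [4y] bond c/1=23/400: DF=(1103821/1000000 − 23/400·(0.956900+0.927000+0.915300))/(1+23/400) = 2229/2500 ≈ 0.891600
step 5 [5y] zero: DF = P = 4407/5000 ≈ 0.881400
step 6 [6y] bond c/1=1/100: DF=(182723/200000 − 1/100·(0.956900+0.927000+0.915300+0.891600+0.881400))/(1+1/100) = 8593/10000 ≈ 0.859300
step 7 [7y] zero: DF = P = 17/20 ≈ 0.850000

1 1 9569/10000
2 2 927/1000
3 3 9153/10000
4 4 2229/2500
5 5 4407/5000
6 6 8593/10000
7 7 17/20
DF(3y) = 9153/10000 ≈ 0.915300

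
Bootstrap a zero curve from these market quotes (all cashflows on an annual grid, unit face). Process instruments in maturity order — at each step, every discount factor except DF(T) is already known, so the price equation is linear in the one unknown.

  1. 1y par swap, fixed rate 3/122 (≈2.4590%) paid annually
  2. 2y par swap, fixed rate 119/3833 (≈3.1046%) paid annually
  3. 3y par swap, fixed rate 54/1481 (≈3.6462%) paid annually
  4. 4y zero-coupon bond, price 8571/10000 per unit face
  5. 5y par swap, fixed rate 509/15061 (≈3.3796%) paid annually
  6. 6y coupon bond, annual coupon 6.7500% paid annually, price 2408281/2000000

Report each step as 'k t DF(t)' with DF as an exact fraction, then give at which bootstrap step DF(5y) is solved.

1 1 122/125
2 2 1881/2000
3 3 4487/5000
4 4 8571/10000
5 5 8473/10000
6 6 8423/10000
DF(5y) is solved at step 5

step 1 [1y] swap r/1=3/122: DF=(1 − 3/122·(0))/(1+3/122) = 122/125 ≈ 0.976000
step 2 [2y] swap r/1=119/3833: DF=(1 − 119/3833·(0.976000))/(1+119/3833) = 1881/2000 ≈ 0.940500
step 3 [3y] swap r/1=54/1481: DF=(1 − 54/1481·(0.976000+0.940500))/(1+54/1481) = 4487/5000 ≈ 0.897400
step 4 [4y] zero: DF = P = 8571/10000 ≈ 0.857100
step 5 [5y] swap r/1=509/15061: DF=(1 − 509/15061·(0.976000+0.940500+0.897400+0.857100))/(1+509/15061) = 8473/10000 ≈ 0.847300
step 6 [6y] bond c/1=27/400: DF=(2408281/2000000 − 27/400·(0.976000+0.940500+0.897400+0.857100+0.847300))/(1+27/400) = 8423/10000 ≈ 0.842300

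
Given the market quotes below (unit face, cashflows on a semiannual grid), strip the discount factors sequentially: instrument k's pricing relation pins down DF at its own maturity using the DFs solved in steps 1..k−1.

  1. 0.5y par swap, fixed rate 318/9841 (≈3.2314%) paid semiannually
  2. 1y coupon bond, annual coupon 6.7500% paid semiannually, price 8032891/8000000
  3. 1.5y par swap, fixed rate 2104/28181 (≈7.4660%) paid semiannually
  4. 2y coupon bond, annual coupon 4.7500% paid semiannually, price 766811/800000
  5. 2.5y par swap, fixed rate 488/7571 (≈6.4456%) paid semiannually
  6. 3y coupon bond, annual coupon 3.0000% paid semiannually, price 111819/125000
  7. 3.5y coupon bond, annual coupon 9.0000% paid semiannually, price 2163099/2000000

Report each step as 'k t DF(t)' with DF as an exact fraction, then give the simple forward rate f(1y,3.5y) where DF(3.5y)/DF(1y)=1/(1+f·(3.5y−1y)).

step 1 [0.5y] swap r/2=159/9841: DF=(1 − 159/9841·(0))/(1+159/9841) = 9841/10000 ≈ 0.984100
step 2 [1y] bond c/2=27/800: DF=(8032891/8000000 − 27/800·(0.984100))/(1+27/800) = 587/625 ≈ 0.939200
step 3 [1.5y] swap r/2=1052/28181: DF=(1 − 1052/28181·(0.984100+0.939200))/(1+1052/28181) = 2237/2500 ≈ 0.894800
step 4 [2y] bond c/2=19/800: DF=(766811/800000 − 19/800·(0.984100+0.939200+0.894800))/(1+19/800) = 8709/10000 ≈ 0.870900
step 5 [2.5y] swap r/2=244/7571: DF=(1 − 244/7571·(0.984100+0.939200+0.894800+0.870900))/(1+244/7571) = 1067/1250 ≈ 0.853600
step 6 [3y] bond c/2=3/200: DF=(111819/125000 − 3/200·(0.984100+0.939200+0.894800+0.870900+0.853600))/(1+3/200) = 4071/5000 ≈ 0.814200
step 7 [3.5y] bond c/2=9/200: DF=(2163099/2000000 − 9/200·(0.984100+0.939200+0.894800+0.870900+0.853600+0.814200))/(1+9/200) = 8043/10000 ≈ 0.804300

1 1/2 9841/10000
2 1 587/625
3 3/2 2237/2500
4 2 8709/10000
5 5/2 1067/1250
6 3 4071/5000
7 7/2 8043/10000
f(1y,3.5y) = ((587/625)/(8043/10000) − 1)/(5/2) = 2698/40215 ≈ 6.7089%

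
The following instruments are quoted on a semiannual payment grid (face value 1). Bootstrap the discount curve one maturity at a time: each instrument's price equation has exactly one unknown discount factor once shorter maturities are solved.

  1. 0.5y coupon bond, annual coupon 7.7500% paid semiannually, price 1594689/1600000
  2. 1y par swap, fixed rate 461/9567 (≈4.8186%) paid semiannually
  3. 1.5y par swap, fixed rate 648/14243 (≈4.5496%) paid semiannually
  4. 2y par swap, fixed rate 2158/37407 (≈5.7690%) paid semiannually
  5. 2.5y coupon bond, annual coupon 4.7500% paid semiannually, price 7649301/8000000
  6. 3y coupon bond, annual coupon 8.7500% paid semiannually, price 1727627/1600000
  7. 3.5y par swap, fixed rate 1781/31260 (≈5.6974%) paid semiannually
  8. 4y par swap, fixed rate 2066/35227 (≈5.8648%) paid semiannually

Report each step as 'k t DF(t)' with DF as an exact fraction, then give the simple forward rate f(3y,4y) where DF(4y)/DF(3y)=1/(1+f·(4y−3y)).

1 1/2 1919/2000
2 1 9539/10000
3 3/2 1169/1250
4 2 8921/10000
5 5/2 1059/1250
6 3 4211/5000
7 7/2 8219/10000
8 4 3967/5000
f(3y,4y) = ((4211/5000)/(3967/5000) − 1)/(1) = 244/3967 ≈ 6.1507%

step 1 [0.5y] bond c/2=31/800: DF=(1594689/1600000 − 31/800·(0))/(1+31/800) = 1919/2000 ≈ 0.959500
step 2 [1y] swap r/2=461/19134: DF=(1 − 461/19134·(0.959500))/(1+461/19134) = 9539/10000 ≈ 0.953900
step 3 [1.5y] swap r/2=324/14243: DF=(1 − 324/14243·(0.959500+0.953900))/(1+324/14243) = 1169/1250 ≈ 0.935200
step 4 [2y] swap r/2=1079/37407: DF=(1 − 1079/37407·(0.959500+0.953900+0.935200))/(1+1079/37407) = 8921/10000 ≈ 0.892100
step 5 [2.5y] bond c/2=19/800: DF=(7649301/8000000 − 19/800·(0.959500+0.953900+0.935200+0.892100))/(1+19/800) = 1059/1250 ≈ 0.847200
step 6 [3y] bond c/2=7/160: DF=(1727627/1600000 − 7/160·(0.959500+0.953900+0.935200+0.892100+0.847200))/(1+7/160) = 4211/5000 ≈ 0.842200
step 7 [3.5y] swap r/2=1781/62520: DF=(1 − 1781/62520·(0.959500+0.953900+0.935200+0.892100+0.847200+0.842200))/(1+1781/62520) = 8219/10000 ≈ 0.821900
step 8 [4y] swap r/2=1033/35227: DF=(1 − 1033/35227·(0.959500+0.953900+0.935200+0.892100+0.847200+0.842200+0.821900))/(1+1033/35227) = 3967/5000 ≈ 0.793400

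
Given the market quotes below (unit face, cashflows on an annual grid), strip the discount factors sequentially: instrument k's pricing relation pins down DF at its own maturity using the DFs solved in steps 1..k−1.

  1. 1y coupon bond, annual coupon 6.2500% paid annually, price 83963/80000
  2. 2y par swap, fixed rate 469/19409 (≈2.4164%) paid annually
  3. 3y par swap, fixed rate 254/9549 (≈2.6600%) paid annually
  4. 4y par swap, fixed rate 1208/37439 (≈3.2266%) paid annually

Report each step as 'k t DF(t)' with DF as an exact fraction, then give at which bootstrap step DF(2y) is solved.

step 1 [1y] bond c/1=1/16: DF=(83963/80000 − 1/16·(0))/(1+1/16) = 4939/5000 ≈ 0.987800
step 2 [2y] swap r/1=469/19409: DF=(1 − 469/19409·(0.987800))/(1+469/19409) = 9531/10000 ≈ 0.953100
step 3 [3y] swap r/1=254/9549: DF=(1 − 254/9549·(0.987800+0.953100))/(1+254/9549) = 4619/5000 ≈ 0.923800
step 4 [4y] swap r/1=1208/37439: DF=(1 − 1208/37439·(0.987800+0.953100+0.923800))/(1+1208/37439) = 1099/1250 ≈ 0.879200

1 1 4939/5000
2 2 9531/10000
3 3 4619/5000
4 4 1099/1250
DF(2y) is solved at step 2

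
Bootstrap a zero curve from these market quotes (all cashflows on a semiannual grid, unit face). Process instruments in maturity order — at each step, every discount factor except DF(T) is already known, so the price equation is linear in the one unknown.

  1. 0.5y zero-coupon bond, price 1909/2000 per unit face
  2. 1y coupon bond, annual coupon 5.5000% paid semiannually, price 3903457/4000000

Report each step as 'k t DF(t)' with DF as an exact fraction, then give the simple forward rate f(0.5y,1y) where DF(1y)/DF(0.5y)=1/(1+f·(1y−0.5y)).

step 1 [0.5y] zero: DF = P = 1909/2000 ≈ 0.954500
step 2 [1y] bond c/2=11/400: DF=(3903457/4000000 − 11/400·(0.954500))/(1+11/400) = 4621/5000 ≈ 0.924200

1 1/2 1909/2000
2 1 4621/5000
f(0.5y,1y) = ((1909/2000)/(4621/5000) − 1)/(1/2) = 303/4621 ≈ 6.5570%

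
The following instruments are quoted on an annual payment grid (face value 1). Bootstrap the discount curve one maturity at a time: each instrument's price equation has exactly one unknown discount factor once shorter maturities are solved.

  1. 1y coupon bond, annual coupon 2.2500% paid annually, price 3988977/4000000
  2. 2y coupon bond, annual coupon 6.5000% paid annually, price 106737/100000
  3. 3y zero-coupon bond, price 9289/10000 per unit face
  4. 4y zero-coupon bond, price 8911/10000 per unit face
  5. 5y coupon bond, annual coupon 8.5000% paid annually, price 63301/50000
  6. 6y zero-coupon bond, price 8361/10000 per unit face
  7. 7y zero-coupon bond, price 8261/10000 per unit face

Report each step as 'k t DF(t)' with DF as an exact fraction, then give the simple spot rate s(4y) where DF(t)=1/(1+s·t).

1 1 9753/10000
2 2 9427/10000
3 3 9289/10000
4 4 8911/10000
5 5 437/500
6 6 8361/10000
7 7 8261/10000
s(4y) = (1/(8911/10000) − 1)/(4) = 1089/35644 ≈ 3.0552%

step 1 [1y] bond c/1=9/400: DF=(3988977/4000000 − 9/400·(0))/(1+9/400) = 9753/10000 ≈ 0.975300
step 2 [2y] bond c/1=13/200: DF=(106737/100000 − 13/200·(0.975300))/(1+13/200) = 9427/10000 ≈ 0.942700
step 3 [3y] zero: DF = P = 9289/10000 ≈ 0.928900
step 4 [4y] zero: DF = P = 8911/10000 ≈ 0.891100
step 5 [5y] bond c/1=17/200: DF=(63301/50000 − 17/200·(0.975300+0.942700+0.928900+0.891100))/(1+17/200) = 437/500 ≈ 0.874000
step 6 [6y] zero: DF = P = 8361/10000 ≈ 0.836100
step 7 [7y] zero: DF = P = 8261/10000 ≈ 0.826100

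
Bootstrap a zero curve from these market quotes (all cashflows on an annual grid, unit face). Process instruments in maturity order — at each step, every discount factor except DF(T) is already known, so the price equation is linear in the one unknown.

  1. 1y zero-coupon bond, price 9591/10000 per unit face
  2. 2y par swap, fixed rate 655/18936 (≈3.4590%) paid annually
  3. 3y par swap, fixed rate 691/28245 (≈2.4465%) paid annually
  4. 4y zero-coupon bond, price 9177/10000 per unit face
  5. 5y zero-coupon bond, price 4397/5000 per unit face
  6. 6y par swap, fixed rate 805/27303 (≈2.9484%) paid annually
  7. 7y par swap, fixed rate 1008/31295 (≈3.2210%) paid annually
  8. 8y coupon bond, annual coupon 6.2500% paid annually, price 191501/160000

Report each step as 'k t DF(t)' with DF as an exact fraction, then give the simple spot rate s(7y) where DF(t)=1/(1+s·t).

1 1 9591/10000
2 2 1869/2000
3 3 9309/10000
4 4 9177/10000
5 5 4397/5000
6 6 839/1000
7 7 499/625
8 8 7583/10000
s(7y) = (1/(499/625) − 1)/(7) = 18/499 ≈ 3.6072%

step 1 [1y] zero: DF = P = 9591/10000 ≈ 0.959100
step 2 [2y] swap r/1=655/18936: DF=(1 − 655/18936·(0.959100))/(1+655/18936) = 1869/2000 ≈ 0.934500
step 3 [3y] swap r/1=691/28245: DF=(1 − 691/28245·(0.959100+0.934500))/(1+691/28245) = 9309/10000 ≈ 0.930900
step 4 [4y] zero: DF = P = 9177/10000 ≈ 0.917700
step 5 [5y] zero: DF = P = 4397/5000 ≈ 0.879400
step 6 [6y] swap r/1=805/27303: DF=(1 − 805/27303·(0.959100+0.934500+0.930900+0.917700+0.879400))/(1+805/27303) = 839/1000 ≈ 0.839000
step 7 [7y] swap r/1=1008/31295: DF=(1 − 1008/31295·(0.959100+0.934500+0.930900+0.917700+0.879400+0.839000))/(1+1008/31295) = 499/625 ≈ 0.798400
step 8 [8y] bond c/1=1/16: DF=(191501/160000 − 1/16·(0.959100+0.934500+0.930900+0.917700+0.879400+0.839000+0.798400))/(1+1/16) = 7583/10000 ≈ 0.758300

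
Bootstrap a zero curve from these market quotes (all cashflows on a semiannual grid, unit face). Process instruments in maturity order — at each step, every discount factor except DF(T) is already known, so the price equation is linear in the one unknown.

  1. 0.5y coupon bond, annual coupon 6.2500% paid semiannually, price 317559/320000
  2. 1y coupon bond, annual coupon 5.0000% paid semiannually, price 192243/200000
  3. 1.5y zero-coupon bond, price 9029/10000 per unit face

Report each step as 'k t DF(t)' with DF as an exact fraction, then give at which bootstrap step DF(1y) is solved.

1 1/2 9623/10000
2 1 9143/10000
3 3/2 9029/10000
DF(1y) is solved at step 2

step 1 [0.5y] bond c/2=1/32: DF=(317559/320000 − 1/32·(0))/(1+1/32) = 9623/10000 ≈ 0.962300
step 2 [1y] bond c/2=1/40: DF=(192243/200000 − 1/40·(0.962300))/(1+1/40) = 9143/10000 ≈ 0.914300
step 3 [1.5y] zero: DF = P = 9029/10000 ≈ 0.902900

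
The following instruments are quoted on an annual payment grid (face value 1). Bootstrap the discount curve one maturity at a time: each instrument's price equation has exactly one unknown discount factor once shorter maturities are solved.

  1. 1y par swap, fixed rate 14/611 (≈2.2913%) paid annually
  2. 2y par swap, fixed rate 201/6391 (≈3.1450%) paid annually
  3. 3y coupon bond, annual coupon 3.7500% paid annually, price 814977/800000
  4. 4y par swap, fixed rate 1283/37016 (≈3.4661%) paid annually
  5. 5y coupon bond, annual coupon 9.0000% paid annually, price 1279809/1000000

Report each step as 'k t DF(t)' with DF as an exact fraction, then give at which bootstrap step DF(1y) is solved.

step 1 [1y] swap r/1=14/611: DF=(1 − 14/611·(0))/(1+14/611) = 611/625 ≈ 0.977600
step 2 [2y] swap r/1=201/6391: DF=(1 − 201/6391·(0.977600))/(1+201/6391) = 9397/10000 ≈ 0.939700
step 3 [3y] bond c/1=3/80: DF=(814977/800000 − 3/80·(0.977600+0.939700))/(1+3/80) = 4563/5000 ≈ 0.912600
step 4 [4y] swap r/1=1283/37016: DF=(1 − 1283/37016·(0.977600+0.939700+0.912600))/(1+1283/37016) = 8717/10000 ≈ 0.871700
step 5 [5y] bond c/1=9/100: DF=(1279809/1000000 − 9/100·(0.977600+0.939700+0.912600+0.871700))/(1+9/100) = 1737/2000 ≈ 0.868500

1 1 611/625
2 2 9397/10000
3 3 4563/5000
4 4 8717/10000
5 5 1737/2000
DF(1y) is solved at step 1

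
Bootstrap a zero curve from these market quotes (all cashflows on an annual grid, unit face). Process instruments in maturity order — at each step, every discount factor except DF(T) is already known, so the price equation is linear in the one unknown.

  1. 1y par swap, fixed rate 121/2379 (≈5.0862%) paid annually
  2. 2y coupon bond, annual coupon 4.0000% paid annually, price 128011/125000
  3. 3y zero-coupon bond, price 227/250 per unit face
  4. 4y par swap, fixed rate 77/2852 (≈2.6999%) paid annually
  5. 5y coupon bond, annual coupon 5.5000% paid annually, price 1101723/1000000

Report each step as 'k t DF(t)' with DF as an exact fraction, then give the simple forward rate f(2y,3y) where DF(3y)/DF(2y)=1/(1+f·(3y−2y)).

step 1 [1y] swap r/1=121/2379: DF=(1 − 121/2379·(0))/(1+121/2379) = 2379/2500 ≈ 0.951600
step 2 [2y] bond c/1=1/25: DF=(128011/125000 − 1/25·(0.951600))/(1+1/25) = 9481/10000 ≈ 0.948100
step 3 [3y] zero: DF = P = 227/250 ≈ 0.908000
step 4 [4y] swap r/1=77/2852: DF=(1 − 77/2852·(0.951600+0.948100+0.908000))/(1+77/2852) = 8999/10000 ≈ 0.899900
step 5 [5y] bond c/1=11/200: DF=(1101723/1000000 − 11/200·(0.951600+0.948100+0.908000+0.899900))/(1+11/200) = 851/1000 ≈ 0.851000

1 1 2379/2500
2 2 9481/10000
3 3 227/250
4 4 8999/10000
5 5 851/1000
f(2y,3y) = ((9481/10000)/(227/250) − 1)/(1) = 401/9080 ≈ 4.4163%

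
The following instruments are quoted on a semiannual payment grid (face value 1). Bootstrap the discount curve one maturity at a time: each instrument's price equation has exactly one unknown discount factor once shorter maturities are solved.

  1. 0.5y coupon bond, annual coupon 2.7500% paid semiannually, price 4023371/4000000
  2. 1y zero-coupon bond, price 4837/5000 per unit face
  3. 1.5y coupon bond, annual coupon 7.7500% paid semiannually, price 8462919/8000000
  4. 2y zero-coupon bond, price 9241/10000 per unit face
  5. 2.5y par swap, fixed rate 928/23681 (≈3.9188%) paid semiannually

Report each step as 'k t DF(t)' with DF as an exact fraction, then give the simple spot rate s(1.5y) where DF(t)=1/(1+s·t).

1 1/2 4961/5000
2 1 4837/5000
3 3/2 9453/10000
4 2 9241/10000
5 5/2 567/625
s(1.5y) = (1/(9453/10000) − 1)/(3/2) = 1094/28359 ≈ 3.8577%

step 1 [0.5y] bond c/2=11/800: DF=(4023371/4000000 − 11/800·(0))/(1+11/800) = 4961/5000 ≈ 0.992200
step 2 [1y] zero: DF = P = 4837/5000 ≈ 0.967400
step 3 [1.5y] bond c/2=31/800: DF=(8462919/8000000 − 31/800·(0.992200+0.967400))/(1+31/800) = 9453/10000 ≈ 0.945300
step 4 [2y] zero: DF = P = 9241/10000 ≈ 0.924100
step 5 [2.5y] swap r/2=464/23681: DF=(1 − 464/23681·(0.992200+0.967400+0.945300+0.924100))/(1+464/23681) = 567/625 ≈ 0.907200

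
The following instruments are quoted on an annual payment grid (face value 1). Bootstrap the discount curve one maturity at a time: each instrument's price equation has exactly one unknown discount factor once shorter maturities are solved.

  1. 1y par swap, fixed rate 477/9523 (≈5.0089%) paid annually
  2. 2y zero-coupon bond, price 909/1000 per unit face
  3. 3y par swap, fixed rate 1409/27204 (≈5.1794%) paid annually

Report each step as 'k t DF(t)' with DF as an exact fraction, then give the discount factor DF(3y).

1 1 9523/10000
2 2 909/1000
3 3 8591/10000
DF(3y) = 8591/10000 ≈ 0.859100

step 1 [1y] swap r/1=477/9523: DF=(1 − 477/9523·(0))/(1+477/9523) = 9523/10000 ≈ 0.952300
step 2 [2y] zero: DF = P = 909/1000 ≈ 0.909000
step 3 [3y] swap r/1=1409/27204: DF=(1 − 1409/27204·(0.952300+0.909000))/(1+1409/27204) = 8591/10000 ≈ 0.859100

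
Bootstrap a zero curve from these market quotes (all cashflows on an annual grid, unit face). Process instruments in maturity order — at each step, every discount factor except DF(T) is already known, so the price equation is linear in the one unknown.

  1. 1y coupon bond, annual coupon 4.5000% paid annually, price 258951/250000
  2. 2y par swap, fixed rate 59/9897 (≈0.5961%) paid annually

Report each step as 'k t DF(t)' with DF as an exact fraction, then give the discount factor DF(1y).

step 1 [1y] bond c/1=9/200: DF=(258951/250000 − 9/200·(0))/(1+9/200) = 1239/1250 ≈ 0.991200
step 2 [2y] swap r/1=59/9897: DF=(1 − 59/9897·(0.991200))/(1+59/9897) = 4941/5000 ≈ 0.988200

1 1 1239/1250
2 2 4941/5000
DF(1y) = 1239/1250 ≈ 0.991200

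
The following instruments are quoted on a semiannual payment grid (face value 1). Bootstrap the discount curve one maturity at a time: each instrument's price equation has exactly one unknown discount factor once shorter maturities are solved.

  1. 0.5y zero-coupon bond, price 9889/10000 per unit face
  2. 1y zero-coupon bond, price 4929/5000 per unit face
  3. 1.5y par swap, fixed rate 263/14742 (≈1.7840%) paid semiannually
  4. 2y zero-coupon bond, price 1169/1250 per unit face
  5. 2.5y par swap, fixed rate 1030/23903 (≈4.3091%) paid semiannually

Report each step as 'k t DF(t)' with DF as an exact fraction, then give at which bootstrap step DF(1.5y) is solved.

1 1/2 9889/10000
2 1 4929/5000
3 3/2 9737/10000
4 2 1169/1250
5 5/2 897/1000
DF(1.5y) is solved at step 3

step 1 [0.5y] zero: DF = P = 9889/10000 ≈ 0.988900
step 2 [1y] zero: DF = P = 4929/5000 ≈ 0.985800
step 3 [1.5y] swap r/2=263/29484: DF=(1 − 263/29484·(0.988900+0.985800))/(1+263/29484) = 9737/10000 ≈ 0.973700
step 4 [2y] zero: DF = P = 1169/1250 ≈ 0.935200
step 5 [2.5y] swap r/2=515/23903: DF=(1 − 515/23903·(0.988900+0.985800+0.973700+0.935200))/(1+515/23903) = 897/1000 ≈ 0.897000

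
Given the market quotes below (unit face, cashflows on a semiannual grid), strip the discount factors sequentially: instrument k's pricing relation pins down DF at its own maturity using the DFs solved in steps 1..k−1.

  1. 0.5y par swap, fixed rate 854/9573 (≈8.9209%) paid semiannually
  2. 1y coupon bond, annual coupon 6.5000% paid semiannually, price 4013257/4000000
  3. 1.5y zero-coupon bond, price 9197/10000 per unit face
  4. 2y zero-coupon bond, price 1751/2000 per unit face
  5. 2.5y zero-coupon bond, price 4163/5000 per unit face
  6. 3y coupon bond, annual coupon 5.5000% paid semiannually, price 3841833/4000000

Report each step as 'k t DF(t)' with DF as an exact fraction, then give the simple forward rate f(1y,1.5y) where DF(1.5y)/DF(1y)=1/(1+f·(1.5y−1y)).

1 1/2 9573/10000
2 1 1177/1250
3 3/2 9197/10000
4 2 1751/2000
5 5/2 4163/5000
6 3 1017/1250
f(1y,1.5y) = ((1177/1250)/(9197/10000) − 1)/(1/2) = 438/9197 ≈ 4.7624%

step 1 [0.5y] swap r/2=427/9573: DF=(1 − 427/9573·(0))/(1+427/9573) = 9573/10000 ≈ 0.957300
step 2 [1y] bond c/2=13/400: DF=(4013257/4000000 − 13/400·(0.957300))/(1+13/400) = 1177/1250 ≈ 0.941600
step 3 [1.5y] zero: DF = P = 9197/10000 ≈ 0.919700
step 4 [2y] zero: DF = P = 1751/2000 ≈ 0.875500
step 5 [2.5y] zero: DF = P = 4163/5000 ≈ 0.832600
step 6 [3y] bond c/2=11/400: DF=(3841833/4000000 − 11/400·(0.957300+0.941600+0.919700+0.875500+0.832600))/(1+11/400) = 1017/1250 ≈ 0.813600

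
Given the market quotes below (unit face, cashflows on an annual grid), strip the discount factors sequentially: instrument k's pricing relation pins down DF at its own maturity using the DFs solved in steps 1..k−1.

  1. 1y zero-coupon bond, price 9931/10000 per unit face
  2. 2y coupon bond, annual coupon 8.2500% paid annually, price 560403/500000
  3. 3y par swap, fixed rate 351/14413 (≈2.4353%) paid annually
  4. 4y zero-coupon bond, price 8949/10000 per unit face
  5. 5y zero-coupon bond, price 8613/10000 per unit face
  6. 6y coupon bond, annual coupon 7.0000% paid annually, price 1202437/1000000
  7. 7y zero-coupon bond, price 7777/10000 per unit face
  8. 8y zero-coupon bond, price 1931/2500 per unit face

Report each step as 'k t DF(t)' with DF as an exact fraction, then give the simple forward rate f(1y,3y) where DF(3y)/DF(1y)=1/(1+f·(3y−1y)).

step 1 [1y] zero: DF = P = 9931/10000 ≈ 0.993100
step 2 [2y] bond c/1=33/400: DF=(560403/500000 − 33/400·(0.993100))/(1+33/400) = 9597/10000 ≈ 0.959700
step 3 [3y] swap r/1=351/14413: DF=(1 − 351/14413·(0.993100+0.959700))/(1+351/14413) = 4649/5000 ≈ 0.929800
step 4 [4y] zero: DF = P = 8949/10000 ≈ 0.894900
step 5 [5y] zero: DF = P = 8613/10000 ≈ 0.861300
step 6 [6y] bond c/1=7/100: DF=(1202437/1000000 − 7/100·(0.993100+0.959700+0.929800+0.894900+0.861300))/(1+7/100) = 8203/10000 ≈ 0.820300
step 7 [7y] zero: DF = P = 7777/10000 ≈ 0.777700
step 8 [8y] zero: DF = P = 1931/2500 ≈ 0.772400

1 1 9931/10000
2 2 9597/10000
3 3 4649/5000
4 4 8949/10000
5 5 8613/10000
6 6 8203/10000
7 7 7777/10000
8 8 1931/2500
f(1y,3y) = ((9931/10000)/(4649/5000) − 1)/(2) = 633/18596 ≈ 3.4040%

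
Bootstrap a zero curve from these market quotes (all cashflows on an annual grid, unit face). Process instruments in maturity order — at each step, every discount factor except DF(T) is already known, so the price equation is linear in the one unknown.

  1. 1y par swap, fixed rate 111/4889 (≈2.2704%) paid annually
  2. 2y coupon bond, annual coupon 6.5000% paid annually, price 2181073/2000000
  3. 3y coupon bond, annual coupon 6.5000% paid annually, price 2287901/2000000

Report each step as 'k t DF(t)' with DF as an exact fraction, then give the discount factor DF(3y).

1 1 4889/5000
2 2 9643/10000
3 3 2389/2500
DF(3y) = 2389/2500 ≈ 0.955600

step 1 [1y] swap r/1=111/4889: DF=(1 − 111/4889·(0))/(1+111/4889) = 4889/5000 ≈ 0.977800
step 2 [2y] bond c/1=13/200: DF=(2181073/2000000 − 13/200·(0.977800))/(1+13/200) = 9643/10000 ≈ 0.964300
step 3 [3y] bond c/1=13/200: DF=(2287901/2000000 − 13/200·(0.977800+0.964300))/(1+13/200) = 2389/2500 ≈ 0.955600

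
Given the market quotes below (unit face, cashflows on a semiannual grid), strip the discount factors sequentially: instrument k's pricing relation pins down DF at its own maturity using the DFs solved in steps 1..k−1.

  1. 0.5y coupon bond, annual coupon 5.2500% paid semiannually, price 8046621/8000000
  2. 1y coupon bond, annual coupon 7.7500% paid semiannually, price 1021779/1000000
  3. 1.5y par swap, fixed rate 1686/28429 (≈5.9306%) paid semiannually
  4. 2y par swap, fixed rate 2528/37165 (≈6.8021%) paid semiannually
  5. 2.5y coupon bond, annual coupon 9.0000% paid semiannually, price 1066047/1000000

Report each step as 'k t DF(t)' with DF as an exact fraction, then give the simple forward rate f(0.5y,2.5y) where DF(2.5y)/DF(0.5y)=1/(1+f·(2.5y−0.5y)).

step 1 [0.5y] bond c/2=21/800: DF=(8046621/8000000 − 21/800·(0))/(1+21/800) = 9801/10000 ≈ 0.980100
step 2 [1y] bond c/2=31/800: DF=(1021779/1000000 − 31/800·(0.980100))/(1+31/800) = 9471/10000 ≈ 0.947100
step 3 [1.5y] swap r/2=843/28429: DF=(1 − 843/28429·(0.980100+0.947100))/(1+843/28429) = 9157/10000 ≈ 0.915700
step 4 [2y] swap r/2=1264/37165: DF=(1 − 1264/37165·(0.980100+0.947100+0.915700))/(1+1264/37165) = 546/625 ≈ 0.873600
step 5 [2.5y] bond c/2=9/200: DF=(1066047/1000000 − 9/200·(0.980100+0.947100+0.915700+0.873600))/(1+9/200) = 8601/10000 ≈ 0.860100

1 1/2 9801/10000
2 1 9471/10000
3 3/2 9157/10000
4 2 546/625
5 5/2 8601/10000
f(0.5y,2.5y) = ((9801/10000)/(8601/10000) − 1)/(2) = 200/2867 ≈ 6.9759%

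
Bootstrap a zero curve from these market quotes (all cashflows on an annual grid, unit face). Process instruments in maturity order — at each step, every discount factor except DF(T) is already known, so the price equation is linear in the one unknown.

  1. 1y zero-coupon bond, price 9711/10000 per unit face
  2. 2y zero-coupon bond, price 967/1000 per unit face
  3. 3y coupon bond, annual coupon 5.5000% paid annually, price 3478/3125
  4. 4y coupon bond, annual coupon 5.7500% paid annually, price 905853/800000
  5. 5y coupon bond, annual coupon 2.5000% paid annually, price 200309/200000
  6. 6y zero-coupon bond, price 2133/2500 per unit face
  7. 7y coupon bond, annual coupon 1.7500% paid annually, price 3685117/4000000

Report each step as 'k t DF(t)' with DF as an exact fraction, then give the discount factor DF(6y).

step 1 [1y] zero: DF = P = 9711/10000 ≈ 0.971100
step 2 [2y] zero: DF = P = 967/1000 ≈ 0.967000
step 3 [3y] bond c/1=11/200: DF=(3478/3125 − 11/200·(0.971100+0.967000))/(1+11/200) = 9539/10000 ≈ 0.953900
step 4 [4y] bond c/1=23/400: DF=(905853/800000 − 23/400·(0.971100+0.967000+0.953900))/(1+23/400) = 1827/2000 ≈ 0.913500
step 5 [5y] bond c/1=1/40: DF=(200309/200000 − 1/40·(0.971100+0.967000+0.953900+0.913500))/(1+1/40) = 8843/10000 ≈ 0.884300
step 6 [6y] zero: DF = P = 2133/2500 ≈ 0.853200
step 7 [7y] bond c/1=7/400: DF=(3685117/4000000 − 7/400·(0.971100+0.967000+0.953900+0.913500+0.884300+0.853200))/(1+7/400) = 8101/10000 ≈ 0.810100

1 1 9711/10000
2 2 967/1000
3 3 9539/10000
4 4 1827/2000
5 5 8843/10000
6 6 2133/2500
7 7 8101/10000
DF(6y) = 2133/2500 ≈ 0.853200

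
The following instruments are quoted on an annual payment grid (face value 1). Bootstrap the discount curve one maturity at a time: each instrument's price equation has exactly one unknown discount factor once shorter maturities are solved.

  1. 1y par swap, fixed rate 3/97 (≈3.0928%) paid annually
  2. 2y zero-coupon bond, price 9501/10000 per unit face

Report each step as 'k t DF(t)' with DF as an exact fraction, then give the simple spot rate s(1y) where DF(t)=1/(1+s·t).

1 1 97/100
2 2 9501/10000
s(1y) = (1/(97/100) − 1)/(1) = 3/97 ≈ 3.0928%

step 1 [1y] swap r/1=3/97: DF=(1 − 3/97·(0))/(1+3/97) = 97/100 ≈ 0.970000
step 2 [2y] zero: DF = P = 9501/10000 ≈ 0.950100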